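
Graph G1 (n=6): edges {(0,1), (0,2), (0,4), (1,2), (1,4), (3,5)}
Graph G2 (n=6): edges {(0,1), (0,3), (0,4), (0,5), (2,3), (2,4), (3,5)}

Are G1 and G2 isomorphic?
No, not isomorphic

The graphs are NOT isomorphic.

Degrees in G1: deg(0)=3, deg(1)=3, deg(2)=2, deg(3)=1, deg(4)=2, deg(5)=1.
Sorted degree sequence of G1: [3, 3, 2, 2, 1, 1].
Degrees in G2: deg(0)=4, deg(1)=1, deg(2)=2, deg(3)=3, deg(4)=2, deg(5)=2.
Sorted degree sequence of G2: [4, 3, 2, 2, 2, 1].
The (sorted) degree sequence is an isomorphism invariant, so since G1 and G2 have different degree sequences they cannot be isomorphic.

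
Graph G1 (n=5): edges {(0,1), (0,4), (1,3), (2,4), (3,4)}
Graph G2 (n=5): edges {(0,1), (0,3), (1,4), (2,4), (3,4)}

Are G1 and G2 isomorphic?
Yes, isomorphic

The graphs are isomorphic.
One valid mapping φ: V(G1) → V(G2): 0→3, 1→0, 2→2, 3→1, 4→4

Verify φ preserves adjacency — for each edge of G1, its image is an edge of G2:
  (0,1) → (φ(0),φ(1)) = (0,3) ∈ E(G2) ✓
  (0,4) → (φ(0),φ(4)) = (3,4) ∈ E(G2) ✓
  (1,3) → (φ(1),φ(3)) = (0,1) ∈ E(G2) ✓
  (2,4) → (φ(2),φ(4)) = (2,4) ∈ E(G2) ✓
  (3,4) → (φ(3),φ(4)) = (1,4) ∈ E(G2) ✓
All 5 edges of G1 map to edges of G2, and |E(G1)| = |E(G2)| = 5, so φ is a bijection on edges as well as vertices. Hence G1 ≅ G2.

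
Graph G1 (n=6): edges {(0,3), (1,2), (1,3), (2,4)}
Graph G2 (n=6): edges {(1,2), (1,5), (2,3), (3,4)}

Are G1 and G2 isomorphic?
Yes, isomorphic

The graphs are isomorphic.
One valid mapping φ: V(G1) → V(G2): 0→5, 1→2, 2→3, 3→1, 4→4, 5→0

Verify φ preserves adjacency — for each edge of G1, its image is an edge of G2:
  (0,3) → (φ(0),φ(3)) = (1,5) ∈ E(G2) ✓
  (1,2) → (φ(1),φ(2)) = (2,3) ∈ E(G2) ✓
  (1,3) → (φ(1),φ(3)) = (1,2) ∈ E(G2) ✓
  (2,4) → (φ(2),φ(4)) = (3,4) ∈ E(G2) ✓
All 4 edges of G1 map to edges of G2, and |E(G1)| = |E(G2)| = 4, so φ is a bijection on edges as well as vertices. Hence G1 ≅ G2.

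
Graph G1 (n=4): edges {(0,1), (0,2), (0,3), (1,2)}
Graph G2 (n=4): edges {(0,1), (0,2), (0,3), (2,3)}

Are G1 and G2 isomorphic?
Yes, isomorphic

The graphs are isomorphic.
One valid mapping φ: V(G1) → V(G2): 0→0, 1→3, 2→2, 3→1

Verify φ preserves adjacency — for each edge of G1, its image is an edge of G2:
  (0,1) → (φ(0),φ(1)) = (0,3) ∈ E(G2) ✓
  (0,2) → (φ(0),φ(2)) = (0,2) ∈ E(G2) ✓
  (0,3) → (φ(0),φ(3)) = (0,1) ∈ E(G2) ✓
  (1,2) → (φ(1),φ(2)) = (2,3) ∈ E(G2) ✓
All 4 edges of G1 map to edges of G2, and |E(G1)| = |E(G2)| = 4, so φ is a bijection on edges as well as vertices. Hence G1 ≅ G2.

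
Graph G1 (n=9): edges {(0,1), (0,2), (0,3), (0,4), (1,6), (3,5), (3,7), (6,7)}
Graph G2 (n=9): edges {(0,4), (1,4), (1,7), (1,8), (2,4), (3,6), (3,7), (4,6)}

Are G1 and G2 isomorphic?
Yes, isomorphic

The graphs are isomorphic.
One valid mapping φ: V(G1) → V(G2): 0→4, 1→6, 2→2, 3→1, 4→0, 5→8, 6→3, 7→7, 8→5

Verify φ preserves adjacency — for each edge of G1, its image is an edge of G2:
  (0,1) → (φ(0),φ(1)) = (4,6) ∈ E(G2) ✓
  (0,2) → (φ(0),φ(2)) = (2,4) ∈ E(G2) ✓
  (0,3) → (φ(0),φ(3)) = (1,4) ∈ E(G2) ✓
  (0,4) → (φ(0),φ(4)) = (0,4) ∈ E(G2) ✓
  (1,6) → (φ(1),φ(6)) = (3,6) ∈ E(G2) ✓
  (3,5) → (φ(3),φ(5)) = (1,8) ∈ E(G2) ✓
  (3,7) → (φ(3),φ(7)) = (1,7) ∈ E(G2) ✓
  (6,7) → (φ(6),φ(7)) = (3,7) ∈ E(G2) ✓
All 8 edges of G1 map to edges of G2, and |E(G1)| = |E(G2)| = 8, so φ is a bijection on edges as well as vertices. Hence G1 ≅ G2.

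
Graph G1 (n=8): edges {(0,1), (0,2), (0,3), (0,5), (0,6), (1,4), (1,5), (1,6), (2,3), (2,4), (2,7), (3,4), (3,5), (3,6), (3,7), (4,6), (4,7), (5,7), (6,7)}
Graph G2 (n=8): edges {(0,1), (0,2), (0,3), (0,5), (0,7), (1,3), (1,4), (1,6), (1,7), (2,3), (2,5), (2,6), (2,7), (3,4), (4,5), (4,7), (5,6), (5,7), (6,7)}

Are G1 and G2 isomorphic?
Yes, isomorphic

The graphs are isomorphic.
One valid mapping φ: V(G1) → V(G2): 0→1, 1→3, 2→6, 3→7, 4→2, 5→4, 6→0, 7→5

Verify φ preserves adjacency — for each edge of G1, its image is an edge of G2:
  (0,1) → (φ(0),φ(1)) = (1,3) ∈ E(G2) ✓
  (0,2) → (φ(0),φ(2)) = (1,6) ∈ E(G2) ✓
  (0,3) → (φ(0),φ(3)) = (1,7) ∈ E(G2) ✓
  (0,5) → (φ(0),φ(5)) = (1,4) ∈ E(G2) ✓
  (0,6) → (φ(0),φ(6)) = (0,1) ∈ E(G2) ✓
  (1,4) → (φ(1),φ(4)) = (2,3) ∈ E(G2) ✓
  (1,5) → (φ(1),φ(5)) = (3,4) ∈ E(G2) ✓
  (1,6) → (φ(1),φ(6)) = (0,3) ∈ E(G2) ✓
  (2,3) → (φ(2),φ(3)) = (6,7) ∈ E(G2) ✓
  (2,4) → (φ(2),φ(4)) = (2,6) ∈ E(G2) ✓
  (2,7) → (φ(2),φ(7)) = (5,6) ∈ E(G2) ✓
  (3,4) → (φ(3),φ(4)) = (2,7) ∈ E(G2) ✓
  (3,5) → (φ(3),φ(5)) = (4,7) ∈ E(G2) ✓
  (3,6) → (φ(3),φ(6)) = (0,7) ∈ E(G2) ✓
  (3,7) → (φ(3),φ(7)) = (5,7) ∈ E(G2) ✓
  (4,6) → (φ(4),φ(6)) = (0,2) ∈ E(G2) ✓
  (4,7) → (φ(4),φ(7)) = (2,5) ∈ E(G2) ✓
  (5,7) → (φ(5),φ(7)) = (4,5) ∈ E(G2) ✓
  (6,7) → (φ(6),φ(7)) = (0,5) ∈ E(G2) ✓
All 19 edges of G1 map to edges of G2, and |E(G1)| = |E(G2)| = 19, so φ is a bijection on edges as well as vertices. Hence G1 ≅ G2.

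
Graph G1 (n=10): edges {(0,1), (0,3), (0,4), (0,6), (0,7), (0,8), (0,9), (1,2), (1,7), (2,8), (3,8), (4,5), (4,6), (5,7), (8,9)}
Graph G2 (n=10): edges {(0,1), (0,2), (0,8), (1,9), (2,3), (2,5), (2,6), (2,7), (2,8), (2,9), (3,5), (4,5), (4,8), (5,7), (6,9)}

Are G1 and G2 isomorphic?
Yes, isomorphic

The graphs are isomorphic.
One valid mapping φ: V(G1) → V(G2): 0→2, 1→8, 2→4, 3→7, 4→9, 5→1, 6→6, 7→0, 8→5, 9→3

Verify φ preserves adjacency — for each edge of G1, its image is an edge of G2:
  (0,1) → (φ(0),φ(1)) = (2,8) ∈ E(G2) ✓
  (0,3) → (φ(0),φ(3)) = (2,7) ∈ E(G2) ✓
  (0,4) → (φ(0),φ(4)) = (2,9) ∈ E(G2) ✓
  (0,6) → (φ(0),φ(6)) = (2,6) ∈ E(G2) ✓
  (0,7) → (φ(0),φ(7)) = (0,2) ∈ E(G2) ✓
  (0,8) → (φ(0),φ(8)) = (2,5) ∈ E(G2) ✓
  (0,9) → (φ(0),φ(9)) = (2,3) ∈ E(G2) ✓
  (1,2) → (φ(1),φ(2)) = (4,8) ∈ E(G2) ✓
  (1,7) → (φ(1),φ(7)) = (0,8) ∈ E(G2) ✓
  (2,8) → (φ(2),φ(8)) = (4,5) ∈ E(G2) ✓
  (3,8) → (φ(3),φ(8)) = (5,7) ∈ E(G2) ✓
  (4,5) → (φ(4),φ(5)) = (1,9) ∈ E(G2) ✓
  (4,6) → (φ(4),φ(6)) = (6,9) ∈ E(G2) ✓
  (5,7) → (φ(5),φ(7)) = (0,1) ∈ E(G2) ✓
  (8,9) → (φ(8),φ(9)) = (3,5) ∈ E(G2) ✓
All 15 edges of G1 map to edges of G2, and |E(G1)| = |E(G2)| = 15, so φ is a bijection on edges as well as vertices. Hence G1 ≅ G2.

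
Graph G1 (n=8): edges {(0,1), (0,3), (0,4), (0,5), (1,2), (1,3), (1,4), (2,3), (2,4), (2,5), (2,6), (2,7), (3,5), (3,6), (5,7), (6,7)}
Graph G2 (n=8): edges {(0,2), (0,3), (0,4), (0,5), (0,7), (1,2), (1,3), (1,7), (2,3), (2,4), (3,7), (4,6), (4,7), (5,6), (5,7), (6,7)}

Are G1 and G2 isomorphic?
Yes, isomorphic

The graphs are isomorphic.
One valid mapping φ: V(G1) → V(G2): 0→2, 1→3, 2→7, 3→0, 4→1, 5→4, 6→5, 7→6

Verify φ preserves adjacency — for each edge of G1, its image is an edge of G2:
  (0,1) → (φ(0),φ(1)) = (2,3) ∈ E(G2) ✓
  (0,3) → (φ(0),φ(3)) = (0,2) ∈ E(G2) ✓
  (0,4) → (φ(0),φ(4)) = (1,2) ∈ E(G2) ✓
  (0,5) → (φ(0),φ(5)) = (2,4) ∈ E(G2) ✓
  (1,2) → (φ(1),φ(2)) = (3,7) ∈ E(G2) ✓
  (1,3) → (φ(1),φ(3)) = (0,3) ∈ E(G2) ✓
  (1,4) → (φ(1),φ(4)) = (1,3) ∈ E(G2) ✓
  (2,3) → (φ(2),φ(3)) = (0,7) ∈ E(G2) ✓
  (2,4) → (φ(2),φ(4)) = (1,7) ∈ E(G2) ✓
  (2,5) → (φ(2),φ(5)) = (4,7) ∈ E(G2) ✓
  (2,6) → (φ(2),φ(6)) = (5,7) ∈ E(G2) ✓
  (2,7) → (φ(2),φ(7)) = (6,7) ∈ E(G2) ✓
  (3,5) → (φ(3),φ(5)) = (0,4) ∈ E(G2) ✓
  (3,6) → (φ(3),φ(6)) = (0,5) ∈ E(G2) ✓
  (5,7) → (φ(5),φ(7)) = (4,6) ∈ E(G2) ✓
  (6,7) → (φ(6),φ(7)) = (5,6) ∈ E(G2) ✓
All 16 edges of G1 map to edges of G2, and |E(G1)| = |E(G2)| = 16, so φ is a bijection on edges as well as vertices. Hence G1 ≅ G2.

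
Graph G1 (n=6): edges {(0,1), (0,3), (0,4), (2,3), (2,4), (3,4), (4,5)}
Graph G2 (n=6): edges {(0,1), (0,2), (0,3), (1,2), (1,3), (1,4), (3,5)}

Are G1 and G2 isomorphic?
Yes, isomorphic

The graphs are isomorphic.
One valid mapping φ: V(G1) → V(G2): 0→3, 1→5, 2→2, 3→0, 4→1, 5→4

Verify φ preserves adjacency — for each edge of G1, its image is an edge of G2:
  (0,1) → (φ(0),φ(1)) = (3,5) ∈ E(G2) ✓
  (0,3) → (φ(0),φ(3)) = (0,3) ∈ E(G2) ✓
  (0,4) → (φ(0),φ(4)) = (1,3) ∈ E(G2) ✓
  (2,3) → (φ(2),φ(3)) = (0,2) ∈ E(G2) ✓
  (2,4) → (φ(2),φ(4)) = (1,2) ∈ E(G2) ✓
  (3,4) → (φ(3),φ(4)) = (0,1) ∈ E(G2) ✓
  (4,5) → (φ(4),φ(5)) = (1,4) ∈ E(G2) ✓
All 7 edges of G1 map to edges of G2, and |E(G1)| = |E(G2)| = 7, so φ is a bijection on edges as well as vertices. Hence G1 ≅ G2.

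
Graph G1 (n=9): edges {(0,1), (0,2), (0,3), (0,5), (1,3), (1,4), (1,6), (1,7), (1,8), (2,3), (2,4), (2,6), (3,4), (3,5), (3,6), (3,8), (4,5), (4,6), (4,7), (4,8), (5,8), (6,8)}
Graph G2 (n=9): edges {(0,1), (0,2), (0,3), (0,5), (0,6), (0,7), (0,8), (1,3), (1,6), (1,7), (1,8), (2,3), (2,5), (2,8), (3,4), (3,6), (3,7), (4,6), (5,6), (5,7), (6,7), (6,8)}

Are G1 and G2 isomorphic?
Yes, isomorphic

The graphs are isomorphic.
One valid mapping φ: V(G1) → V(G2): 0→2, 1→3, 2→5, 3→0, 4→6, 5→8, 6→7, 7→4, 8→1

Verify φ preserves adjacency — for each edge of G1, its image is an edge of G2:
  (0,1) → (φ(0),φ(1)) = (2,3) ∈ E(G2) ✓
  (0,2) → (φ(0),φ(2)) = (2,5) ∈ E(G2) ✓
  (0,3) → (φ(0),φ(3)) = (0,2) ∈ E(G2) ✓
  (0,5) → (φ(0),φ(5)) = (2,8) ∈ E(G2) ✓
  (1,3) → (φ(1),φ(3)) = (0,3) ∈ E(G2) ✓
  (1,4) → (φ(1),φ(4)) = (3,6) ∈ E(G2) ✓
  (1,6) → (φ(1),φ(6)) = (3,7) ∈ E(G2) ✓
  (1,7) → (φ(1),φ(7)) = (3,4) ∈ E(G2) ✓
  (1,8) → (φ(1),φ(8)) = (1,3) ∈ E(G2) ✓
  (2,3) → (φ(2),φ(3)) = (0,5) ∈ E(G2) ✓
  (2,4) → (φ(2),φ(4)) = (5,6) ∈ E(G2) ✓
  (2,6) → (φ(2),φ(6)) = (5,7) ∈ E(G2) ✓
  (3,4) → (φ(3),φ(4)) = (0,6) ∈ E(G2) ✓
  (3,5) → (φ(3),φ(5)) = (0,8) ∈ E(G2) ✓
  (3,6) → (φ(3),φ(6)) = (0,7) ∈ E(G2) ✓
  (3,8) → (φ(3),φ(8)) = (0,1) ∈ E(G2) ✓
  (4,5) → (φ(4),φ(5)) = (6,8) ∈ E(G2) ✓
  (4,6) → (φ(4),φ(6)) = (6,7) ∈ E(G2) ✓
  (4,7) → (φ(4),φ(7)) = (4,6) ∈ E(G2) ✓
  (4,8) → (φ(4),φ(8)) = (1,6) ∈ E(G2) ✓
  (5,8) → (φ(5),φ(8)) = (1,8) ∈ E(G2) ✓
  (6,8) → (φ(6),φ(8)) = (1,7) ∈ E(G2) ✓
All 22 edges of G1 map to edges of G2, and |E(G1)| = |E(G2)| = 22, so φ is a bijection on edges as well as vertices. Hence G1 ≅ G2.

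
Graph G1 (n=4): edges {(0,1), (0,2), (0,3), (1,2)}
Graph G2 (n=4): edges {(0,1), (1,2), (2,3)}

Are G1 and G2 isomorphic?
No, not isomorphic

The graphs are NOT isomorphic.

Counting triangles (3-cliques): G1 has 1, G2 has 0.
Triangle count is an isomorphism invariant, so differing triangle counts rule out isomorphism.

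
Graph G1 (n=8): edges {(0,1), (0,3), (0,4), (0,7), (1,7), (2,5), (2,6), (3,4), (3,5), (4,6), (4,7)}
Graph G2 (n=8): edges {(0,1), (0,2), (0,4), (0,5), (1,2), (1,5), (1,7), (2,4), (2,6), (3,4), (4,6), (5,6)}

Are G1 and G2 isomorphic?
No, not isomorphic

The graphs are NOT isomorphic.

Counting triangles (3-cliques): G1 has 3, G2 has 4.
Triangle count is an isomorphism invariant, so differing triangle counts rule out isomorphism.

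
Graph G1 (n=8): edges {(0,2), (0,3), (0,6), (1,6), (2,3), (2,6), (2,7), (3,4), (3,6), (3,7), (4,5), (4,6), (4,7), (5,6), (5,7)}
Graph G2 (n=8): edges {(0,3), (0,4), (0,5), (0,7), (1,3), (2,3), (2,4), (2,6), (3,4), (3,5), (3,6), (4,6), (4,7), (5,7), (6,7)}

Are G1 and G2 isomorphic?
Yes, isomorphic

The graphs are isomorphic.
One valid mapping φ: V(G1) → V(G2): 0→2, 1→1, 2→6, 3→4, 4→0, 5→5, 6→3, 7→7

Verify φ preserves adjacency — for each edge of G1, its image is an edge of G2:
  (0,2) → (φ(0),φ(2)) = (2,6) ∈ E(G2) ✓
  (0,3) → (φ(0),φ(3)) = (2,4) ∈ E(G2) ✓
  (0,6) → (φ(0),φ(6)) = (2,3) ∈ E(G2) ✓
  (1,6) → (φ(1),φ(6)) = (1,3) ∈ E(G2) ✓
  (2,3) → (φ(2),φ(3)) = (4,6) ∈ E(G2) ✓
  (2,6) → (φ(2),φ(6)) = (3,6) ∈ E(G2) ✓
  (2,7) → (φ(2),φ(7)) = (6,7) ∈ E(G2) ✓
  (3,4) → (φ(3),φ(4)) = (0,4) ∈ E(G2) ✓
  (3,6) → (φ(3),φ(6)) = (3,4) ∈ E(G2) ✓
  (3,7) → (φ(3),φ(7)) = (4,7) ∈ E(G2) ✓
  (4,5) → (φ(4),φ(5)) = (0,5) ∈ E(G2) ✓
  (4,6) → (φ(4),φ(6)) = (0,3) ∈ E(G2) ✓
  (4,7) → (φ(4),φ(7)) = (0,7) ∈ E(G2) ✓
  (5,6) → (φ(5),φ(6)) = (3,5) ∈ E(G2) ✓
  (5,7) → (φ(5),φ(7)) = (5,7) ∈ E(G2) ✓
All 15 edges of G1 map to edges of G2, and |E(G1)| = |E(G2)| = 15, so φ is a bijection on edges as well as vertices. Hence G1 ≅ G2.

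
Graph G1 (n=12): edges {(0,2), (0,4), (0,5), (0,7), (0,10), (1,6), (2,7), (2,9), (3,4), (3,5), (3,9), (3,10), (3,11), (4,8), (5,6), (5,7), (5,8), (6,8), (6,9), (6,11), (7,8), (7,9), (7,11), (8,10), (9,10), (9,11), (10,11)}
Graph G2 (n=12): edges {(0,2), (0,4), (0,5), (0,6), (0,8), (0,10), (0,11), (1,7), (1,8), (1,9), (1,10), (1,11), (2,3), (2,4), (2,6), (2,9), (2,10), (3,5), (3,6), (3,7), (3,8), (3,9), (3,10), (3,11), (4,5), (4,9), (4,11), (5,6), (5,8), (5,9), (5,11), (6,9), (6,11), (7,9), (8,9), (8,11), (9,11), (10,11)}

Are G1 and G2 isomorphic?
No, not isomorphic

The graphs are NOT isomorphic.

Counting triangles (3-cliques): G1 has 11, G2 has 42.
Triangle count is an isomorphism invariant, so differing triangle counts rule out isomorphism.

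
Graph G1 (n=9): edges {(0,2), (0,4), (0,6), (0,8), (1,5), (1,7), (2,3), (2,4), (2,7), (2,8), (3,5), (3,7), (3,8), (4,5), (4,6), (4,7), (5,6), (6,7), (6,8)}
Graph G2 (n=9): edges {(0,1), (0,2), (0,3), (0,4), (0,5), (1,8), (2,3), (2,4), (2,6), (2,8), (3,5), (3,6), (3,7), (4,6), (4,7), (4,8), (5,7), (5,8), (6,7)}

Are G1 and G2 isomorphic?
Yes, isomorphic

The graphs are isomorphic.
One valid mapping φ: V(G1) → V(G2): 0→6, 1→1, 2→3, 3→5, 4→2, 5→8, 6→4, 7→0, 8→7

Verify φ preserves adjacency — for each edge of G1, its image is an edge of G2:
  (0,2) → (φ(0),φ(2)) = (3,6) ∈ E(G2) ✓
  (0,4) → (φ(0),φ(4)) = (2,6) ∈ E(G2) ✓
  (0,6) → (φ(0),φ(6)) = (4,6) ∈ E(G2) ✓
  (0,8) → (φ(0),φ(8)) = (6,7) ∈ E(G2) ✓
  (1,5) → (φ(1),φ(5)) = (1,8) ∈ E(G2) ✓
  (1,7) → (φ(1),φ(7)) = (0,1) ∈ E(G2) ✓
  (2,3) → (φ(2),φ(3)) = (3,5) ∈ E(G2) ✓
  (2,4) → (φ(2),φ(4)) = (2,3) ∈ E(G2) ✓
  (2,7) → (φ(2),φ(7)) = (0,3) ∈ E(G2) ✓
  (2,8) → (φ(2),φ(8)) = (3,7) ∈ E(G2) ✓
  (3,5) → (φ(3),φ(5)) = (5,8) ∈ E(G2) ✓
  (3,7) → (φ(3),φ(7)) = (0,5) ∈ E(G2) ✓
  (3,8) → (φ(3),φ(8)) = (5,7) ∈ E(G2) ✓
  (4,5) → (φ(4),φ(5)) = (2,8) ∈ E(G2) ✓
  (4,6) → (φ(4),φ(6)) = (2,4) ∈ E(G2) ✓
  (4,7) → (φ(4),φ(7)) = (0,2) ∈ E(G2) ✓
  (5,6) → (φ(5),φ(6)) = (4,8) ∈ E(G2) ✓
  (6,7) → (φ(6),φ(7)) = (0,4) ∈ E(G2) ✓
  (6,8) → (φ(6),φ(8)) = (4,7) ∈ E(G2) ✓
All 19 edges of G1 map to edges of G2, and |E(G1)| = |E(G2)| = 19, so φ is a bijection on edges as well as vertices. Hence G1 ≅ G2.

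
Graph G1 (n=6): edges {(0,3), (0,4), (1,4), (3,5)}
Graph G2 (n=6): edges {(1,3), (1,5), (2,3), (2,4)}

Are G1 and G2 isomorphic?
Yes, isomorphic

The graphs are isomorphic.
One valid mapping φ: V(G1) → V(G2): 0→3, 1→4, 2→0, 3→1, 4→2, 5→5

Verify φ preserves adjacency — for each edge of G1, its image is an edge of G2:
  (0,3) → (φ(0),φ(3)) = (1,3) ∈ E(G2) ✓
  (0,4) → (φ(0),φ(4)) = (2,3) ∈ E(G2) ✓
  (1,4) → (φ(1),φ(4)) = (2,4) ∈ E(G2) ✓
  (3,5) → (φ(3),φ(5)) = (1,5) ∈ E(G2) ✓
All 4 edges of G1 map to edges of G2, and |E(G1)| = |E(G2)| = 4, so φ is a bijection on edges as well as vertices. Hence G1 ≅ G2.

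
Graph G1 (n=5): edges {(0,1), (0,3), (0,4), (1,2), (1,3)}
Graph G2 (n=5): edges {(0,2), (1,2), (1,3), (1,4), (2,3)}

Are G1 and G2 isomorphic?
Yes, isomorphic

The graphs are isomorphic.
One valid mapping φ: V(G1) → V(G2): 0→1, 1→2, 2→0, 3→3, 4→4

Verify φ preserves adjacency — for each edge of G1, its image is an edge of G2:
  (0,1) → (φ(0),φ(1)) = (1,2) ∈ E(G2) ✓
  (0,3) → (φ(0),φ(3)) = (1,3) ∈ E(G2) ✓
  (0,4) → (φ(0),φ(4)) = (1,4) ∈ E(G2) ✓
  (1,2) → (φ(1),φ(2)) = (0,2) ∈ E(G2) ✓
  (1,3) → (φ(1),φ(3)) = (2,3) ∈ E(G2) ✓
All 5 edges of G1 map to edges of G2, and |E(G1)| = |E(G2)| = 5, so φ is a bijection on edges as well as vertices. Hence G1 ≅ G2.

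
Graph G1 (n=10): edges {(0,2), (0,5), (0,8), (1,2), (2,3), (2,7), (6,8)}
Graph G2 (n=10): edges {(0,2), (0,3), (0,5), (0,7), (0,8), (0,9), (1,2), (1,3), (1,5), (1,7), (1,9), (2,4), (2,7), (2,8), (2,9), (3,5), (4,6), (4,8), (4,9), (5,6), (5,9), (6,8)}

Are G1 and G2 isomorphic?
No, not isomorphic

The graphs are NOT isomorphic.

Degrees in G1: deg(0)=3, deg(1)=1, deg(2)=4, deg(3)=1, deg(4)=0, deg(5)=1, deg(6)=1, deg(7)=1, deg(8)=2, deg(9)=0.
Sorted degree sequence of G1: [4, 3, 2, 1, 1, 1, 1, 1, 0, 0].
Degrees in G2: deg(0)=6, deg(1)=5, deg(2)=6, deg(3)=3, deg(4)=4, deg(5)=5, deg(6)=3, deg(7)=3, deg(8)=4, deg(9)=5.
Sorted degree sequence of G2: [6, 6, 5, 5, 5, 4, 4, 3, 3, 3].
The (sorted) degree sequence is an isomorphism invariant, so since G1 and G2 have different degree sequences they cannot be isomorphic.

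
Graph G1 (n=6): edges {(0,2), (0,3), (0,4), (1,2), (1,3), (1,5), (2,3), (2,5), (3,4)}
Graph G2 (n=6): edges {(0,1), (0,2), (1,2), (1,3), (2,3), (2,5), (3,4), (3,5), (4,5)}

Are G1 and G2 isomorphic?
Yes, isomorphic

The graphs are isomorphic.
One valid mapping φ: V(G1) → V(G2): 0→1, 1→5, 2→3, 3→2, 4→0, 5→4

Verify φ preserves adjacency — for each edge of G1, its image is an edge of G2:
  (0,2) → (φ(0),φ(2)) = (1,3) ∈ E(G2) ✓
  (0,3) → (φ(0),φ(3)) = (1,2) ∈ E(G2) ✓
  (0,4) → (φ(0),φ(4)) = (0,1) ∈ E(G2) ✓
  (1,2) → (φ(1),φ(2)) = (3,5) ∈ E(G2) ✓
  (1,3) → (φ(1),φ(3)) = (2,5) ∈ E(G2) ✓
  (1,5) → (φ(1),φ(5)) = (4,5) ∈ E(G2) ✓
  (2,3) → (φ(2),φ(3)) = (2,3) ∈ E(G2) ✓
  (2,5) → (φ(2),φ(5)) = (3,4) ∈ E(G2) ✓
  (3,4) → (φ(3),φ(4)) = (0,2) ∈ E(G2) ✓
All 9 edges of G1 map to edges of G2, and |E(G1)| = |E(G2)| = 9, so φ is a bijection on edges as well as vertices. Hence G1 ≅ G2.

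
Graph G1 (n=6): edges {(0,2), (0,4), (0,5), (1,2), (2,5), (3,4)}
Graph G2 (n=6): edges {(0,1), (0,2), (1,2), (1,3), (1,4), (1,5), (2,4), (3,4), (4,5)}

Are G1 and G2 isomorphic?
No, not isomorphic

The graphs are NOT isomorphic.

Counting triangles (3-cliques): G1 has 1, G2 has 4.
Triangle count is an isomorphism invariant, so differing triangle counts rule out isomorphism.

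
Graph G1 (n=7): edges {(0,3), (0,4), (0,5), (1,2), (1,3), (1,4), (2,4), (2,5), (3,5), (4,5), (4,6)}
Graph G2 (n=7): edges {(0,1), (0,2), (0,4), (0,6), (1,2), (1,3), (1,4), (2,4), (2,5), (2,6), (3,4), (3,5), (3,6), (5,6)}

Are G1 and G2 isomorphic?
No, not isomorphic

The graphs are NOT isomorphic.

Degrees in G1: deg(0)=3, deg(1)=3, deg(2)=3, deg(3)=3, deg(4)=5, deg(5)=4, deg(6)=1.
Sorted degree sequence of G1: [5, 4, 3, 3, 3, 3, 1].
Degrees in G2: deg(0)=4, deg(1)=4, deg(2)=5, deg(3)=4, deg(4)=4, deg(5)=3, deg(6)=4.
Sorted degree sequence of G2: [5, 4, 4, 4, 4, 4, 3].
The (sorted) degree sequence is an isomorphism invariant, so since G1 and G2 have different degree sequences they cannot be isomorphic.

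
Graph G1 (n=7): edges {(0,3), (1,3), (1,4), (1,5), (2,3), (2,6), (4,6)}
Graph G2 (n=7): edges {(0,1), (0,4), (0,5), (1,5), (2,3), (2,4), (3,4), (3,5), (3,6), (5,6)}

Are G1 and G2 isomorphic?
No, not isomorphic

The graphs are NOT isomorphic.

Degrees in G1: deg(0)=1, deg(1)=3, deg(2)=2, deg(3)=3, deg(4)=2, deg(5)=1, deg(6)=2.
Sorted degree sequence of G1: [3, 3, 2, 2, 2, 1, 1].
Degrees in G2: deg(0)=3, deg(1)=2, deg(2)=2, deg(3)=4, deg(4)=3, deg(5)=4, deg(6)=2.
Sorted degree sequence of G2: [4, 4, 3, 3, 2, 2, 2].
The (sorted) degree sequence is an isomorphism invariant, so since G1 and G2 have different degree sequences they cannot be isomorphic.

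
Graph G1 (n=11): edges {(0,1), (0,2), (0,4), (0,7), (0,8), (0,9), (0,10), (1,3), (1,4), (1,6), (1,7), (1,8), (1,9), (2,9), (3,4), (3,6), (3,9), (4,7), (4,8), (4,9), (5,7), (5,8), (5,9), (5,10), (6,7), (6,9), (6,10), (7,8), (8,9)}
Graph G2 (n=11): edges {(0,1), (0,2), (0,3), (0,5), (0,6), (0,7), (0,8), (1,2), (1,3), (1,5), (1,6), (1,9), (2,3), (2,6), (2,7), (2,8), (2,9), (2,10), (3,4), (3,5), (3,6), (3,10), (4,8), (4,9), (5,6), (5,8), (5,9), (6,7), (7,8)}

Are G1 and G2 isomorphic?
Yes, isomorphic

The graphs are isomorphic.
One valid mapping φ: V(G1) → V(G2): 0→3, 1→0, 2→10, 3→7, 4→6, 5→9, 6→8, 7→5, 8→1, 9→2, 10→4

Verify φ preserves adjacency — for each edge of G1, its image is an edge of G2:
  (0,1) → (φ(0),φ(1)) = (0,3) ∈ E(G2) ✓
  (0,2) → (φ(0),φ(2)) = (3,10) ∈ E(G2) ✓
  (0,4) → (φ(0),φ(4)) = (3,6) ∈ E(G2) ✓
  (0,7) → (φ(0),φ(7)) = (3,5) ∈ E(G2) ✓
  (0,8) → (φ(0),φ(8)) = (1,3) ∈ E(G2) ✓
  (0,9) → (φ(0),φ(9)) = (2,3) ∈ E(G2) ✓
  (0,10) → (φ(0),φ(10)) = (3,4) ∈ E(G2) ✓
  (1,3) → (φ(1),φ(3)) = (0,7) ∈ E(G2) ✓
  (1,4) → (φ(1),φ(4)) = (0,6) ∈ E(G2) ✓
  (1,6) → (φ(1),φ(6)) = (0,8) ∈ E(G2) ✓
  (1,7) → (φ(1),φ(7)) = (0,5) ∈ E(G2) ✓
  (1,8) → (φ(1),φ(8)) = (0,1) ∈ E(G2) ✓
  (1,9) → (φ(1),φ(9)) = (0,2) ∈ E(G2) ✓
  (2,9) → (φ(2),φ(9)) = (2,10) ∈ E(G2) ✓
  (3,4) → (φ(3),φ(4)) = (6,7) ∈ E(G2) ✓
  (3,6) → (φ(3),φ(6)) = (7,8) ∈ E(G2) ✓
  (3,9) → (φ(3),φ(9)) = (2,7) ∈ E(G2) ✓
  (4,7) → (φ(4),φ(7)) = (5,6) ∈ E(G2) ✓
  (4,8) → (φ(4),φ(8)) = (1,6) ∈ E(G2) ✓
  (4,9) → (φ(4),φ(9)) = (2,6) ∈ E(G2) ✓
  (5,7) → (φ(5),φ(7)) = (5,9) ∈ E(G2) ✓
  (5,8) → (φ(5),φ(8)) = (1,9) ∈ E(G2) ✓
  (5,9) → (φ(5),φ(9)) = (2,9) ∈ E(G2) ✓
  (5,10) → (φ(5),φ(10)) = (4,9) ∈ E(G2) ✓
  (6,7) → (φ(6),φ(7)) = (5,8) ∈ E(G2) ✓
  (6,9) → (φ(6),φ(9)) = (2,8) ∈ E(G2) ✓
  (6,10) → (φ(6),φ(10)) = (4,8) ∈ E(G2) ✓
  (7,8) → (φ(7),φ(8)) = (1,5) ∈ E(G2) ✓
  (8,9) → (φ(8),φ(9)) = (1,2) ∈ E(G2) ✓
All 29 edges of G1 map to edges of G2, and |E(G1)| = |E(G2)| = 29, so φ is a bijection on edges as well as vertices. Hence G1 ≅ G2.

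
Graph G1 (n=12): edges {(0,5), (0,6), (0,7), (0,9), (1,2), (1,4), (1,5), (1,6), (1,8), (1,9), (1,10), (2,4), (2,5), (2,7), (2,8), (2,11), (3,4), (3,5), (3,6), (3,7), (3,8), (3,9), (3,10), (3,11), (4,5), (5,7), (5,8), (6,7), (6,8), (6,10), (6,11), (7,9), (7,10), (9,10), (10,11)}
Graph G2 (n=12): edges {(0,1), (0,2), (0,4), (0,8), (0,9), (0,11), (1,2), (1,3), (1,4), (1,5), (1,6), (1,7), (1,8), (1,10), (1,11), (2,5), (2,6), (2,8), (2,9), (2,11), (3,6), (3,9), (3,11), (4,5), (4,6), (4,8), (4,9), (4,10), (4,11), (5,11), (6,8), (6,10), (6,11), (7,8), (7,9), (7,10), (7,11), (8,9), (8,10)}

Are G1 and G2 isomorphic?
No, not isomorphic

The graphs are NOT isomorphic.

Counting triangles (3-cliques): G1 has 28, G2 has 44.
Triangle count is an isomorphism invariant, so differing triangle counts rule out isomorphism.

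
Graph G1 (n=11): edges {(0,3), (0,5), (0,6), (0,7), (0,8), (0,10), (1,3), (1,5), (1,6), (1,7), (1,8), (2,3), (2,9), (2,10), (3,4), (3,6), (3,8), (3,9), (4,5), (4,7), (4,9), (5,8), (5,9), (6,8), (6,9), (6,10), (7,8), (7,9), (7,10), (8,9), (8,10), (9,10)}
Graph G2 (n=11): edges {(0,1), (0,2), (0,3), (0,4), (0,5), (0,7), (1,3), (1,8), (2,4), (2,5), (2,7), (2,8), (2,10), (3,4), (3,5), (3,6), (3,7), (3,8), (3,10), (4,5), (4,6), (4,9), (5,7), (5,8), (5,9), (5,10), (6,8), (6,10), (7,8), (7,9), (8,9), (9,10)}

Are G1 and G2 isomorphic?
Yes, isomorphic

The graphs are isomorphic.
One valid mapping φ: V(G1) → V(G2): 0→2, 1→9, 2→1, 3→8, 4→6, 5→10, 6→7, 7→4, 8→5, 9→3, 10→0

Verify φ preserves adjacency — for each edge of G1, its image is an edge of G2:
  (0,3) → (φ(0),φ(3)) = (2,8) ∈ E(G2) ✓
  (0,5) → (φ(0),φ(5)) = (2,10) ∈ E(G2) ✓
  (0,6) → (φ(0),φ(6)) = (2,7) ∈ E(G2) ✓
  (0,7) → (φ(0),φ(7)) = (2,4) ∈ E(G2) ✓
  (0,8) → (φ(0),φ(8)) = (2,5) ∈ E(G2) ✓
  (0,10) → (φ(0),φ(10)) = (0,2) ∈ E(G2) ✓
  (1,3) → (φ(1),φ(3)) = (8,9) ∈ E(G2) ✓
  (1,5) → (φ(1),φ(5)) = (9,10) ∈ E(G2) ✓
  (1,6) → (φ(1),φ(6)) = (7,9) ∈ E(G2) ✓
  (1,7) → (φ(1),φ(7)) = (4,9) ∈ E(G2) ✓
  (1,8) → (φ(1),φ(8)) = (5,9) ∈ E(G2) ✓
  (2,3) → (φ(2),φ(3)) = (1,8) ∈ E(G2) ✓
  (2,9) → (φ(2),φ(9)) = (1,3) ∈ E(G2) ✓
  (2,10) → (φ(2),φ(10)) = (0,1) ∈ E(G2) ✓
  (3,4) → (φ(3),φ(4)) = (6,8) ∈ E(G2) ✓
  (3,6) → (φ(3),φ(6)) = (7,8) ∈ E(G2) ✓
  (3,8) → (φ(3),φ(8)) = (5,8) ∈ E(G2) ✓
  (3,9) → (φ(3),φ(9)) = (3,8) ∈ E(G2) ✓
  (4,5) → (φ(4),φ(5)) = (6,10) ∈ E(G2) ✓
  (4,7) → (φ(4),φ(7)) = (4,6) ∈ E(G2) ✓
  (4,9) → (φ(4),φ(9)) = (3,6) ∈ E(G2) ✓
  (5,8) → (φ(5),φ(8)) = (5,10) ∈ E(G2) ✓
  (5,9) → (φ(5),φ(9)) = (3,10) ∈ E(G2) ✓
  (6,8) → (φ(6),φ(8)) = (5,7) ∈ E(G2) ✓
  (6,9) → (φ(6),φ(9)) = (3,7) ∈ E(G2) ✓
  (6,10) → (φ(6),φ(10)) = (0,7) ∈ E(G2) ✓
  (7,8) → (φ(7),φ(8)) = (4,5) ∈ E(G2) ✓
  (7,9) → (φ(7),φ(9)) = (3,4) ∈ E(G2) ✓
  (7,10) → (φ(7),φ(10)) = (0,4) ∈ E(G2) ✓
  (8,9) → (φ(8),φ(9)) = (3,5) ∈ E(G2) ✓
  (8,10) → (φ(8),φ(10)) = (0,5) ∈ E(G2) ✓
  (9,10) → (φ(9),φ(10)) = (0,3) ∈ E(G2) ✓
All 32 edges of G1 map to edges of G2, and |E(G1)| = |E(G2)| = 32, so φ is a bijection on edges as well as vertices. Hence G1 ≅ G2.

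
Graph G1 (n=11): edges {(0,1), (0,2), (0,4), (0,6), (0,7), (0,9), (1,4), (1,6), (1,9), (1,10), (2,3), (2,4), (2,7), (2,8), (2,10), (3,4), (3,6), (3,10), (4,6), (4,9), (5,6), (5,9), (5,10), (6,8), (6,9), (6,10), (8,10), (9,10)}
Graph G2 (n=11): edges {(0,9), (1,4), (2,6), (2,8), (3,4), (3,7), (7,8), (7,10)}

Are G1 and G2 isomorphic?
No, not isomorphic

The graphs are NOT isomorphic.

Connected components of G1: 1 component(s) with vertex sets [[0, 1, 2, 3, 4, 5, 6, 7, 8, 9, 10]], sizes [11].
Connected components of G2: 3 component(s) with vertex sets [[5], [0, 9], [1, 2, 3, 4, 6, 7, 8, 10]], sizes [1, 2, 8].
The number of connected components (and the multiset of component sizes) is an isomorphism invariant — an isomorphism maps each component of G1 bijectively onto a component of G2. Since G1 has 1 component(s) and G2 has 3, they cannot be isomorphic.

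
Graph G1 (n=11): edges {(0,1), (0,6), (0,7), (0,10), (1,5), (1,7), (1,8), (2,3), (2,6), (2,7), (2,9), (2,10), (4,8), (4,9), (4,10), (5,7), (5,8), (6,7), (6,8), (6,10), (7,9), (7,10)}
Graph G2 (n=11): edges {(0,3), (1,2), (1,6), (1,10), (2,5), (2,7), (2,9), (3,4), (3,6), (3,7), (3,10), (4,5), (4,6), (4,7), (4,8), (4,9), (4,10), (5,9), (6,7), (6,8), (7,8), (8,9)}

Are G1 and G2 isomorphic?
Yes, isomorphic

The graphs are isomorphic.
One valid mapping φ: V(G1) → V(G2): 0→8, 1→9, 2→3, 3→0, 4→1, 5→5, 6→7, 7→4, 8→2, 9→10, 10→6

Verify φ preserves adjacency — for each edge of G1, its image is an edge of G2:
  (0,1) → (φ(0),φ(1)) = (8,9) ∈ E(G2) ✓
  (0,6) → (φ(0),φ(6)) = (7,8) ∈ E(G2) ✓
  (0,7) → (φ(0),φ(7)) = (4,8) ∈ E(G2) ✓
  (0,10) → (φ(0),φ(10)) = (6,8) ∈ E(G2) ✓
  (1,5) → (φ(1),φ(5)) = (5,9) ∈ E(G2) ✓
  (1,7) → (φ(1),φ(7)) = (4,9) ∈ E(G2) ✓
  (1,8) → (φ(1),φ(8)) = (2,9) ∈ E(G2) ✓
  (2,3) → (φ(2),φ(3)) = (0,3) ∈ E(G2) ✓
  (2,6) → (φ(2),φ(6)) = (3,7) ∈ E(G2) ✓
  (2,7) → (φ(2),φ(7)) = (3,4) ∈ E(G2) ✓
  (2,9) → (φ(2),φ(9)) = (3,10) ∈ E(G2) ✓
  (2,10) → (φ(2),φ(10)) = (3,6) ∈ E(G2) ✓
  (4,8) → (φ(4),φ(8)) = (1,2) ∈ E(G2) ✓
  (4,9) → (φ(4),φ(9)) = (1,10) ∈ E(G2) ✓
  (4,10) → (φ(4),φ(10)) = (1,6) ∈ E(G2) ✓
  (5,7) → (φ(5),φ(7)) = (4,5) ∈ E(G2) ✓
  (5,8) → (φ(5),φ(8)) = (2,5) ∈ E(G2) ✓
  (6,7) → (φ(6),φ(7)) = (4,7) ∈ E(G2) ✓
  (6,8) → (φ(6),φ(8)) = (2,7) ∈ E(G2) ✓
  (6,10) → (φ(6),φ(10)) = (6,7) ∈ E(G2) ✓
  (7,9) → (φ(7),φ(9)) = (4,10) ∈ E(G2) ✓
  (7,10) → (φ(7),φ(10)) = (4,6) ∈ E(G2) ✓
All 22 edges of G1 map to edges of G2, and |E(G1)| = |E(G2)| = 22, so φ is a bijection on edges as well as vertices. Hence G1 ≅ G2.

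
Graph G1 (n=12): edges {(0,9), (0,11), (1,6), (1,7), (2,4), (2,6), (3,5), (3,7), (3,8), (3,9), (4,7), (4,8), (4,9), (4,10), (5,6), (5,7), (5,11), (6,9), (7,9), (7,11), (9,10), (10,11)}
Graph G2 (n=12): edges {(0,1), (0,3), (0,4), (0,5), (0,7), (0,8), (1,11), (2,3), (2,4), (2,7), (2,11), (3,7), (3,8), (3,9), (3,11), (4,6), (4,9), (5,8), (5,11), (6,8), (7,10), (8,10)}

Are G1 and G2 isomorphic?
Yes, isomorphic

The graphs are isomorphic.
One valid mapping φ: V(G1) → V(G2): 0→1, 1→9, 2→6, 3→7, 4→8, 5→2, 6→4, 7→3, 8→10, 9→0, 10→5, 11→11

Verify φ preserves adjacency — for each edge of G1, its image is an edge of G2:
  (0,9) → (φ(0),φ(9)) = (0,1) ∈ E(G2) ✓
  (0,11) → (φ(0),φ(11)) = (1,11) ∈ E(G2) ✓
  (1,6) → (φ(1),φ(6)) = (4,9) ∈ E(G2) ✓
  (1,7) → (φ(1),φ(7)) = (3,9) ∈ E(G2) ✓
  (2,4) → (φ(2),φ(4)) = (6,8) ∈ E(G2) ✓
  (2,6) → (φ(2),φ(6)) = (4,6) ∈ E(G2) ✓
  (3,5) → (φ(3),φ(5)) = (2,7) ∈ E(G2) ✓
  (3,7) → (φ(3),φ(7)) = (3,7) ∈ E(G2) ✓
  (3,8) → (φ(3),φ(8)) = (7,10) ∈ E(G2) ✓
  (3,9) → (φ(3),φ(9)) = (0,7) ∈ E(G2) ✓
  (4,7) → (φ(4),φ(7)) = (3,8) ∈ E(G2) ✓
  (4,8) → (φ(4),φ(8)) = (8,10) ∈ E(G2) ✓
  (4,9) → (φ(4),φ(9)) = (0,8) ∈ E(G2) ✓
  (4,10) → (φ(4),φ(10)) = (5,8) ∈ E(G2) ✓
  (5,6) → (φ(5),φ(6)) = (2,4) ∈ E(G2) ✓
  (5,7) → (φ(5),φ(7)) = (2,3) ∈ E(G2) ✓
  (5,11) → (φ(5),φ(11)) = (2,11) ∈ E(G2) ✓
  (6,9) → (φ(6),φ(9)) = (0,4) ∈ E(G2) ✓
  (7,9) → (φ(7),φ(9)) = (0,3) ∈ E(G2) ✓
  (7,11) → (φ(7),φ(11)) = (3,11) ∈ E(G2) ✓
  (9,10) → (φ(9),φ(10)) = (0,5) ∈ E(G2) ✓
  (10,11) → (φ(10),φ(11)) = (5,11) ∈ E(G2) ✓
All 22 edges of G1 map to edges of G2, and |E(G1)| = |E(G2)| = 22, so φ is a bijection on edges as well as vertices. Hence G1 ≅ G2.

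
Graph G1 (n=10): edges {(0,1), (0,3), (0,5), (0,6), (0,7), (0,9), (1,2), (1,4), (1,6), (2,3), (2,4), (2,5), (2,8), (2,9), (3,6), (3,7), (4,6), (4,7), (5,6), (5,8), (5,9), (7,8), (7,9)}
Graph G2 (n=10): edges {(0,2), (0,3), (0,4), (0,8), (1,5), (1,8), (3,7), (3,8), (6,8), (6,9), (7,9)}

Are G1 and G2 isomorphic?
No, not isomorphic

The graphs are NOT isomorphic.

Degrees in G1: deg(0)=6, deg(1)=4, deg(2)=6, deg(3)=4, deg(4)=4, deg(5)=5, deg(6)=5, deg(7)=5, deg(8)=3, deg(9)=4.
Sorted degree sequence of G1: [6, 6, 5, 5, 5, 4, 4, 4, 4, 3].
Degrees in G2: deg(0)=4, deg(1)=2, deg(2)=1, deg(3)=3, deg(4)=1, deg(5)=1, deg(6)=2, deg(7)=2, deg(8)=4, deg(9)=2.
Sorted degree sequence of G2: [4, 4, 3, 2, 2, 2, 2, 1, 1, 1].
The (sorted) degree sequence is an isomorphism invariant, so since G1 and G2 have different degree sequences they cannot be isomorphic.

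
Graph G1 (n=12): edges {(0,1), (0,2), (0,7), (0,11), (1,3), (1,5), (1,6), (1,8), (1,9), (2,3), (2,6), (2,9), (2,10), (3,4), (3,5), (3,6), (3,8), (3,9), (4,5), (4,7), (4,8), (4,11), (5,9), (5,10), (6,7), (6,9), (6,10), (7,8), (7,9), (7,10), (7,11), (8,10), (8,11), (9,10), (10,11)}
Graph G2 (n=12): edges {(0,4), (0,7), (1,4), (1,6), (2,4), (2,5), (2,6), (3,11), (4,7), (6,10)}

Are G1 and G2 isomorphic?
No, not isomorphic

The graphs are NOT isomorphic.

Connected components of G1: 1 component(s) with vertex sets [[0, 1, 2, 3, 4, 5, 6, 7, 8, 9, 10, 11]], sizes [12].
Connected components of G2: 4 component(s) with vertex sets [[8], [9], [3, 11], [0, 1, 2, 4, 5, 6, 7, 10]], sizes [1, 1, 2, 8].
The number of connected components (and the multiset of component sizes) is an isomorphism invariant — an isomorphism maps each component of G1 bijectively onto a component of G2. Since G1 has 1 component(s) and G2 has 4, they cannot be isomorphic.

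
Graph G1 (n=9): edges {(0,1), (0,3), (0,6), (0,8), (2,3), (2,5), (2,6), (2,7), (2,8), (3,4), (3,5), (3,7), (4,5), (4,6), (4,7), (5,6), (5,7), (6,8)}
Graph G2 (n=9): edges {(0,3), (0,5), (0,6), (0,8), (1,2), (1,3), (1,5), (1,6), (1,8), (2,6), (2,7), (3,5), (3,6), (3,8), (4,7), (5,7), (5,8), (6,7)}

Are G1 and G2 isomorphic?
Yes, isomorphic

The graphs are isomorphic.
One valid mapping φ: V(G1) → V(G2): 0→7, 1→4, 2→1, 3→5, 4→0, 5→3, 6→6, 7→8, 8→2

Verify φ preserves adjacency — for each edge of G1, its image is an edge of G2:
  (0,1) → (φ(0),φ(1)) = (4,7) ∈ E(G2) ✓
  (0,3) → (φ(0),φ(3)) = (5,7) ∈ E(G2) ✓
  (0,6) → (φ(0),φ(6)) = (6,7) ∈ E(G2) ✓
  (0,8) → (φ(0),φ(8)) = (2,7) ∈ E(G2) ✓
  (2,3) → (φ(2),φ(3)) = (1,5) ∈ E(G2) ✓
  (2,5) → (φ(2),φ(5)) = (1,3) ∈ E(G2) ✓
  (2,6) → (φ(2),φ(6)) = (1,6) ∈ E(G2) ✓
  (2,7) → (φ(2),φ(7)) = (1,8) ∈ E(G2) ✓
  (2,8) → (φ(2),φ(8)) = (1,2) ∈ E(G2) ✓
  (3,4) → (φ(3),φ(4)) = (0,5) ∈ E(G2) ✓
  (3,5) → (φ(3),φ(5)) = (3,5) ∈ E(G2) ✓
  (3,7) → (φ(3),φ(7)) = (5,8) ∈ E(G2) ✓
  (4,5) → (φ(4),φ(5)) = (0,3) ∈ E(G2) ✓
  (4,6) → (φ(4),φ(6)) = (0,6) ∈ E(G2) ✓
  (4,7) → (φ(4),φ(7)) = (0,8) ∈ E(G2) ✓
  (5,6) → (φ(5),φ(6)) = (3,6) ∈ E(G2) ✓
  (5,7) → (φ(5),φ(7)) = (3,8) ∈ E(G2) ✓
  (6,8) → (φ(6),φ(8)) = (2,6) ∈ E(G2) ✓
All 18 edges of G1 map to edges of G2, and |E(G1)| = |E(G2)| = 18, so φ is a bijection on edges as well as vertices. Hence G1 ≅ G2.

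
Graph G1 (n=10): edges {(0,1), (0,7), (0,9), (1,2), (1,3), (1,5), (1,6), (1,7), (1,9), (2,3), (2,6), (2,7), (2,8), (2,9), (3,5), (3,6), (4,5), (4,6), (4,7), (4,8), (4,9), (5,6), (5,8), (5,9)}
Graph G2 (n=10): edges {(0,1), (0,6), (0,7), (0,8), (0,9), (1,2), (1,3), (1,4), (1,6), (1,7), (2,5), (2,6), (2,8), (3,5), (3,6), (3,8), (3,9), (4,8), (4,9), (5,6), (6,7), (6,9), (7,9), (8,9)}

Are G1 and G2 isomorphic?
Yes, isomorphic

The graphs are isomorphic.
One valid mapping φ: V(G1) → V(G2): 0→5, 1→6, 2→1, 3→7, 4→8, 5→9, 6→0, 7→2, 8→4, 9→3

Verify φ preserves adjacency — for each edge of G1, its image is an edge of G2:
  (0,1) → (φ(0),φ(1)) = (5,6) ∈ E(G2) ✓
  (0,7) → (φ(0),φ(7)) = (2,5) ∈ E(G2) ✓
  (0,9) → (φ(0),φ(9)) = (3,5) ∈ E(G2) ✓
  (1,2) → (φ(1),φ(2)) = (1,6) ∈ E(G2) ✓
  (1,3) → (φ(1),φ(3)) = (6,7) ∈ E(G2) ✓
  (1,5) → (φ(1),φ(5)) = (6,9) ∈ E(G2) ✓
  (1,6) → (φ(1),φ(6)) = (0,6) ∈ E(G2) ✓
  (1,7) → (φ(1),φ(7)) = (2,6) ∈ E(G2) ✓
  (1,9) → (φ(1),φ(9)) = (3,6) ∈ E(G2) ✓
  (2,3) → (φ(2),φ(3)) = (1,7) ∈ E(G2) ✓
  (2,6) → (φ(2),φ(6)) = (0,1) ∈ E(G2) ✓
  (2,7) → (φ(2),φ(7)) = (1,2) ∈ E(G2) ✓
  (2,8) → (φ(2),φ(8)) = (1,4) ∈ E(G2) ✓
  (2,9) → (φ(2),φ(9)) = (1,3) ∈ E(G2) ✓
  (3,5) → (φ(3),φ(5)) = (7,9) ∈ E(G2) ✓
  (3,6) → (φ(3),φ(6)) = (0,7) ∈ E(G2) ✓
  (4,5) → (φ(4),φ(5)) = (8,9) ∈ E(G2) ✓
  (4,6) → (φ(4),φ(6)) = (0,8) ∈ E(G2) ✓
  (4,7) → (φ(4),φ(7)) = (2,8) ∈ E(G2) ✓
  (4,8) → (φ(4),φ(8)) = (4,8) ∈ E(G2) ✓
  (4,9) → (φ(4),φ(9)) = (3,8) ∈ E(G2) ✓
  (5,6) → (φ(5),φ(6)) = (0,9) ∈ E(G2) ✓
  (5,8) → (φ(5),φ(8)) = (4,9) ∈ E(G2) ✓
  (5,9) → (φ(5),φ(9)) = (3,9) ∈ E(G2) ✓
All 24 edges of G1 map to edges of G2, and |E(G1)| = |E(G2)| = 24, so φ is a bijection on edges as well as vertices. Hence G1 ≅ G2.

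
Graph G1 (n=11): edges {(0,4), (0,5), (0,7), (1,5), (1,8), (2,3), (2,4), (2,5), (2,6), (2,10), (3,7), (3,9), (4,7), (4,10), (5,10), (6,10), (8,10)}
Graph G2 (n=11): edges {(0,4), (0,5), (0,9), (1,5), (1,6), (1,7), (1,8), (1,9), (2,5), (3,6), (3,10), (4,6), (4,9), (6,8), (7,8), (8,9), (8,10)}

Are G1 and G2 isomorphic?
Yes, isomorphic

The graphs are isomorphic.
One valid mapping φ: V(G1) → V(G2): 0→4, 1→3, 2→1, 3→5, 4→9, 5→6, 6→7, 7→0, 8→10, 9→2, 10→8

Verify φ preserves adjacency — for each edge of G1, its image is an edge of G2:
  (0,4) → (φ(0),φ(4)) = (4,9) ∈ E(G2) ✓
  (0,5) → (φ(0),φ(5)) = (4,6) ∈ E(G2) ✓
  (0,7) → (φ(0),φ(7)) = (0,4) ∈ E(G2) ✓
  (1,5) → (φ(1),φ(5)) = (3,6) ∈ E(G2) ✓
  (1,8) → (φ(1),φ(8)) = (3,10) ∈ E(G2) ✓
  (2,3) → (φ(2),φ(3)) = (1,5) ∈ E(G2) ✓
  (2,4) → (φ(2),φ(4)) = (1,9) ∈ E(G2) ✓
  (2,5) → (φ(2),φ(5)) = (1,6) ∈ E(G2) ✓
  (2,6) → (φ(2),φ(6)) = (1,7) ∈ E(G2) ✓
  (2,10) → (φ(2),φ(10)) = (1,8) ∈ E(G2) ✓
  (3,7) → (φ(3),φ(7)) = (0,5) ∈ E(G2) ✓
  (3,9) → (φ(3),φ(9)) = (2,5) ∈ E(G2) ✓
  (4,7) → (φ(4),φ(7)) = (0,9) ∈ E(G2) ✓
  (4,10) → (φ(4),φ(10)) = (8,9) ∈ E(G2) ✓
  (5,10) → (φ(5),φ(10)) = (6,8) ∈ E(G2) ✓
  (6,10) → (φ(6),φ(10)) = (7,8) ∈ E(G2) ✓
  (8,10) → (φ(8),φ(10)) = (8,10) ∈ E(G2) ✓
All 17 edges of G1 map to edges of G2, and |E(G1)| = |E(G2)| = 17, so φ is a bijection on edges as well as vertices. Hence G1 ≅ G2.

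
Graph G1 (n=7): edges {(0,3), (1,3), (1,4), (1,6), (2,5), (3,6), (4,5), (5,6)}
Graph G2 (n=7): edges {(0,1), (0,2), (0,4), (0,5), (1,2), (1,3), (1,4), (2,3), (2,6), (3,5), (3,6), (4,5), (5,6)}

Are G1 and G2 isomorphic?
No, not isomorphic

The graphs are NOT isomorphic.

Counting triangles (3-cliques): G1 has 1, G2 has 6.
Triangle count is an isomorphism invariant, so differing triangle counts rule out isomorphism.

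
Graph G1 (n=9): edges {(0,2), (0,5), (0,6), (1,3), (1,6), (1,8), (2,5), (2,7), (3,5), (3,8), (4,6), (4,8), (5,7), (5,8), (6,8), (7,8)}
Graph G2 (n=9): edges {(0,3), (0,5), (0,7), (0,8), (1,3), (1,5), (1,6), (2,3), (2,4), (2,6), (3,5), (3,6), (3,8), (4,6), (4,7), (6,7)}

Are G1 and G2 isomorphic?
Yes, isomorphic

The graphs are isomorphic.
One valid mapping φ: V(G1) → V(G2): 0→7, 1→5, 2→4, 3→1, 4→8, 5→6, 6→0, 7→2, 8→3

Verify φ preserves adjacency — for each edge of G1, its image is an edge of G2:
  (0,2) → (φ(0),φ(2)) = (4,7) ∈ E(G2) ✓
  (0,5) → (φ(0),φ(5)) = (6,7) ∈ E(G2) ✓
  (0,6) → (φ(0),φ(6)) = (0,7) ∈ E(G2) ✓
  (1,3) → (φ(1),φ(3)) = (1,5) ∈ E(G2) ✓
  (1,6) → (φ(1),φ(6)) = (0,5) ∈ E(G2) ✓
  (1,8) → (φ(1),φ(8)) = (3,5) ∈ E(G2) ✓
  (2,5) → (φ(2),φ(5)) = (4,6) ∈ E(G2) ✓
  (2,7) → (φ(2),φ(7)) = (2,4) ∈ E(G2) ✓
  (3,5) → (φ(3),φ(5)) = (1,6) ∈ E(G2) ✓
  (3,8) → (φ(3),φ(8)) = (1,3) ∈ E(G2) ✓
  (4,6) → (φ(4),φ(6)) = (0,8) ∈ E(G2) ✓
  (4,8) → (φ(4),φ(8)) = (3,8) ∈ E(G2) ✓
  (5,7) → (φ(5),φ(7)) = (2,6) ∈ E(G2) ✓
  (5,8) → (φ(5),φ(8)) = (3,6) ∈ E(G2) ✓
  (6,8) → (φ(6),φ(8)) = (0,3) ∈ E(G2) ✓
  (7,8) → (φ(7),φ(8)) = (2,3) ∈ E(G2) ✓
All 16 edges of G1 map to edges of G2, and |E(G1)| = |E(G2)| = 16, so φ is a bijection on edges as well as vertices. Hence G1 ≅ G2.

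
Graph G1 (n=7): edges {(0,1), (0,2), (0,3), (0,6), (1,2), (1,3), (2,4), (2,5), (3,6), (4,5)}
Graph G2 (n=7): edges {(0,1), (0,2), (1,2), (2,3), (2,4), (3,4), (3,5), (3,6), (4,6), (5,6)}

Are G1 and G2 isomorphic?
Yes, isomorphic

The graphs are isomorphic.
One valid mapping φ: V(G1) → V(G2): 0→3, 1→4, 2→2, 3→6, 4→0, 5→1, 6→5

Verify φ preserves adjacency — for each edge of G1, its image is an edge of G2:
  (0,1) → (φ(0),φ(1)) = (3,4) ∈ E(G2) ✓
  (0,2) → (φ(0),φ(2)) = (2,3) ∈ E(G2) ✓
  (0,3) → (φ(0),φ(3)) = (3,6) ∈ E(G2) ✓
  (0,6) → (φ(0),φ(6)) = (3,5) ∈ E(G2) ✓
  (1,2) → (φ(1),φ(2)) = (2,4) ∈ E(G2) ✓
  (1,3) → (φ(1),φ(3)) = (4,6) ∈ E(G2) ✓
  (2,4) → (φ(2),φ(4)) = (0,2) ∈ E(G2) ✓
  (2,5) → (φ(2),φ(5)) = (1,2) ∈ E(G2) ✓
  (3,6) → (φ(3),φ(6)) = (5,6) ∈ E(G2) ✓
  (4,5) → (φ(4),φ(5)) = (0,1) ∈ E(G2) ✓
All 10 edges of G1 map to edges of G2, and |E(G1)| = |E(G2)| = 10, so φ is a bijection on edges as well as vertices. Hence G1 ≅ G2.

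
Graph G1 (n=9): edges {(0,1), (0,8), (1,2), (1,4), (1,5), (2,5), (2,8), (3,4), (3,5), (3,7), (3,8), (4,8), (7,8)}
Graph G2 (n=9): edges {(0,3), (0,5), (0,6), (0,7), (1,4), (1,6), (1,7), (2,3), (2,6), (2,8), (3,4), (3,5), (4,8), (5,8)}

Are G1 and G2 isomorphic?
No, not isomorphic

The graphs are NOT isomorphic.

Connected components of G1: 2 component(s) with vertex sets [[6], [0, 1, 2, 3, 4, 5, 7, 8]], sizes [1, 8].
Connected components of G2: 1 component(s) with vertex sets [[0, 1, 2, 3, 4, 5, 6, 7, 8]], sizes [9].
The number of connected components (and the multiset of component sizes) is an isomorphism invariant — an isomorphism maps each component of G1 bijectively onto a component of G2. Since G1 has 2 component(s) and G2 has 1, they cannot be isomorphic.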